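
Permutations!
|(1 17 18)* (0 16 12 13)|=12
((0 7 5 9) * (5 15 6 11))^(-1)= ((0 7 15 6 11 5 9))^(-1)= (0 9 5 11 6 15 7)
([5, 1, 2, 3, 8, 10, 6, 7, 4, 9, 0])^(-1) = (0 10 5)(4 8)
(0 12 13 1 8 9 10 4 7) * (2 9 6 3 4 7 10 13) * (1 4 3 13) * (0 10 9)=(0 12 2)(1 8 6 13 4 9)(7 10)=[12, 8, 0, 3, 9, 5, 13, 10, 6, 1, 7, 11, 2, 4]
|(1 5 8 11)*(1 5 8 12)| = |(1 8 11 5 12)| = 5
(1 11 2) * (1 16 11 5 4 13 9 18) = (1 5 4 13 9 18)(2 16 11) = [0, 5, 16, 3, 13, 4, 6, 7, 8, 18, 10, 2, 12, 9, 14, 15, 11, 17, 1]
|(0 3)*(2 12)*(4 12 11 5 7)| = 6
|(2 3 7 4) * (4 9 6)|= 6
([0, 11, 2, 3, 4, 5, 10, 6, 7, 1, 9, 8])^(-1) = [0, 9, 2, 3, 4, 5, 7, 8, 11, 10, 6, 1]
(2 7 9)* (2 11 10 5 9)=(2 7)(5 9 11 10)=[0, 1, 7, 3, 4, 9, 6, 2, 8, 11, 5, 10]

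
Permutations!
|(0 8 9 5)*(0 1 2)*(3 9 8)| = 6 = |(0 3 9 5 1 2)|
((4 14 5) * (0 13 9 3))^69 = (14)(0 13 9 3)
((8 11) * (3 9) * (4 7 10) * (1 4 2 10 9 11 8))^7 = ((1 4 7 9 3 11)(2 10))^7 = (1 4 7 9 3 11)(2 10)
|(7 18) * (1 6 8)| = |(1 6 8)(7 18)| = 6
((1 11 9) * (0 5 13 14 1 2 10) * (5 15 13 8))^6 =((0 15 13 14 1 11 9 2 10)(5 8))^6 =(0 9 14)(1 15 2)(10 11 13)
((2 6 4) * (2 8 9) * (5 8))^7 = ((2 6 4 5 8 9))^7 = (2 6 4 5 8 9)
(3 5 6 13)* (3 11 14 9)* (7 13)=(3 5 6 7 13 11 14 9)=[0, 1, 2, 5, 4, 6, 7, 13, 8, 3, 10, 14, 12, 11, 9]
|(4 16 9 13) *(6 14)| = 4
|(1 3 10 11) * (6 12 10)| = 6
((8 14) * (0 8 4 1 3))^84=((0 8 14 4 1 3))^84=(14)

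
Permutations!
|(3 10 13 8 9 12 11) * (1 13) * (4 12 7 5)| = 11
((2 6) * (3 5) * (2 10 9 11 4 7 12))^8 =(12)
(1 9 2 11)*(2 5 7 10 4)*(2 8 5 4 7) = (1 9 4 8 5 2 11)(7 10) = [0, 9, 11, 3, 8, 2, 6, 10, 5, 4, 7, 1]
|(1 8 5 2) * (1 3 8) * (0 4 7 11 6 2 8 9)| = |(0 4 7 11 6 2 3 9)(5 8)| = 8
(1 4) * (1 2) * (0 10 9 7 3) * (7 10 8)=(0 8 7 3)(1 4 2)(9 10)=[8, 4, 1, 0, 2, 5, 6, 3, 7, 10, 9]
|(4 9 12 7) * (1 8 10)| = 12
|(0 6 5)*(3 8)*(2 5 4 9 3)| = |(0 6 4 9 3 8 2 5)| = 8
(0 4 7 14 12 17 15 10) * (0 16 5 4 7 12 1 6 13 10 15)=[7, 6, 2, 3, 12, 4, 13, 14, 8, 9, 16, 11, 17, 10, 1, 15, 5, 0]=(0 7 14 1 6 13 10 16 5 4 12 17)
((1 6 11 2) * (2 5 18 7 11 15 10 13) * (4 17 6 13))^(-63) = ((1 13 2)(4 17 6 15 10)(5 18 7 11))^(-63) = (4 6 10 17 15)(5 18 7 11)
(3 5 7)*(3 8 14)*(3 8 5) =(5 7)(8 14) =[0, 1, 2, 3, 4, 7, 6, 5, 14, 9, 10, 11, 12, 13, 8]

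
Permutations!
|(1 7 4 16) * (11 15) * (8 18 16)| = 6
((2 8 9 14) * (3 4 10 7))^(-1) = ((2 8 9 14)(3 4 10 7))^(-1) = (2 14 9 8)(3 7 10 4)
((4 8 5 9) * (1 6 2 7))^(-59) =((1 6 2 7)(4 8 5 9))^(-59) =(1 6 2 7)(4 8 5 9)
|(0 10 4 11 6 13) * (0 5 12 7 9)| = |(0 10 4 11 6 13 5 12 7 9)| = 10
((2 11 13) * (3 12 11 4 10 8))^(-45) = ((2 4 10 8 3 12 11 13))^(-45) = (2 8 11 4 3 13 10 12)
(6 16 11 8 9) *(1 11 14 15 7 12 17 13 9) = [0, 11, 2, 3, 4, 5, 16, 12, 1, 6, 10, 8, 17, 9, 15, 7, 14, 13] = (1 11 8)(6 16 14 15 7 12 17 13 9)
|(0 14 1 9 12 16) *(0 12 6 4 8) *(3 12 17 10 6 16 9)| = 12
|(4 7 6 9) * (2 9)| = 5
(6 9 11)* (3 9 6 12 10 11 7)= (3 9 7)(10 11 12)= [0, 1, 2, 9, 4, 5, 6, 3, 8, 7, 11, 12, 10]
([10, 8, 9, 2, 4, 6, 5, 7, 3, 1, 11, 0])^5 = [11, 1, 2, 3, 4, 6, 5, 7, 8, 9, 0, 10]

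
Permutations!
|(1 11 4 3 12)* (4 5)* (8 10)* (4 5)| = 10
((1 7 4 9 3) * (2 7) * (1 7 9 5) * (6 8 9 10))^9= ((1 2 10 6 8 9 3 7 4 5))^9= (1 5 4 7 3 9 8 6 10 2)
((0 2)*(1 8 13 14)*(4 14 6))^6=((0 2)(1 8 13 6 4 14))^6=(14)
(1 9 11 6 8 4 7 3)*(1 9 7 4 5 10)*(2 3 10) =(1 7 10)(2 3 9 11 6 8 5) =[0, 7, 3, 9, 4, 2, 8, 10, 5, 11, 1, 6]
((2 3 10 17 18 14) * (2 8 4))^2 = ((2 3 10 17 18 14 8 4))^2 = (2 10 18 8)(3 17 14 4)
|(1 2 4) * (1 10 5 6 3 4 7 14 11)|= 5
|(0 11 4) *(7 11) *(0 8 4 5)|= 4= |(0 7 11 5)(4 8)|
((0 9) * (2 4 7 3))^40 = ((0 9)(2 4 7 3))^40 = (9)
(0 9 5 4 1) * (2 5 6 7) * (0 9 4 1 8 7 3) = (0 4 8 7 2 5 1 9 6 3) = [4, 9, 5, 0, 8, 1, 3, 2, 7, 6]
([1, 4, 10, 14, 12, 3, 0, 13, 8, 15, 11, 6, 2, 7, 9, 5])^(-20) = (15)(0 2)(1 10)(4 11)(6 12)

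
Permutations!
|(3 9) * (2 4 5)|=6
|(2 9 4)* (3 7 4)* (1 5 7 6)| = 8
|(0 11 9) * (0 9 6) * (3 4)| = |(0 11 6)(3 4)| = 6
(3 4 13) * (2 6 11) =[0, 1, 6, 4, 13, 5, 11, 7, 8, 9, 10, 2, 12, 3] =(2 6 11)(3 4 13)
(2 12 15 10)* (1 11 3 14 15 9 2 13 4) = [0, 11, 12, 14, 1, 5, 6, 7, 8, 2, 13, 3, 9, 4, 15, 10] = (1 11 3 14 15 10 13 4)(2 12 9)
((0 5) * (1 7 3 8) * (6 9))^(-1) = (0 5)(1 8 3 7)(6 9)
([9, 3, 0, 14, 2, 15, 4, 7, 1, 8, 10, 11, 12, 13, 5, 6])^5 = (0 14 2 3 4 1 6 8 15 9 5)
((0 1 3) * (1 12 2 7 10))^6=(0 3 1 10 7 2 12)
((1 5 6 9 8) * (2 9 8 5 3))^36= ((1 3 2 9 5 6 8))^36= (1 3 2 9 5 6 8)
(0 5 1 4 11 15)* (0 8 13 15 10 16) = (0 5 1 4 11 10 16)(8 13 15) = [5, 4, 2, 3, 11, 1, 6, 7, 13, 9, 16, 10, 12, 15, 14, 8, 0]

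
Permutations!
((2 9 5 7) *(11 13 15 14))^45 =(2 9 5 7)(11 13 15 14) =((2 9 5 7)(11 13 15 14))^45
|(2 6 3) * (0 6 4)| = 5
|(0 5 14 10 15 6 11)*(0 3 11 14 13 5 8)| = |(0 8)(3 11)(5 13)(6 14 10 15)| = 4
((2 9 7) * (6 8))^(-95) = (2 9 7)(6 8)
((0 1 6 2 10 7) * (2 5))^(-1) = ((0 1 6 5 2 10 7))^(-1) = (0 7 10 2 5 6 1)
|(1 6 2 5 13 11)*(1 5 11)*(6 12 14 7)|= |(1 12 14 7 6 2 11 5 13)|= 9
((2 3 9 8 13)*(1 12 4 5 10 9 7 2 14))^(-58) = ((1 12 4 5 10 9 8 13 14)(2 3 7))^(-58) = (1 9 12 8 4 13 5 14 10)(2 7 3)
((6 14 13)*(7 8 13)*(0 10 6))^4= (0 7 10 8 6 13 14)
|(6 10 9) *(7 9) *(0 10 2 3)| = 7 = |(0 10 7 9 6 2 3)|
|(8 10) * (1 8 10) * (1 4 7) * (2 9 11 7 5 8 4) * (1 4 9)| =|(1 9 11 7 4 5 8 2)| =8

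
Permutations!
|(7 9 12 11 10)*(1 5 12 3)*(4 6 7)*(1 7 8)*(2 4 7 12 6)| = |(1 5 6 8)(2 4)(3 12 11 10 7 9)| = 12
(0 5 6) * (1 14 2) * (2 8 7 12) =(0 5 6)(1 14 8 7 12 2) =[5, 14, 1, 3, 4, 6, 0, 12, 7, 9, 10, 11, 2, 13, 8]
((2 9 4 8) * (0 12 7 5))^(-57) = ((0 12 7 5)(2 9 4 8))^(-57) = (0 5 7 12)(2 8 4 9)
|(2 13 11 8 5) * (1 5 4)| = 7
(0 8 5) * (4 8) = (0 4 8 5) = [4, 1, 2, 3, 8, 0, 6, 7, 5]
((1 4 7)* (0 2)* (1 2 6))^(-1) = (0 2 7 4 1 6)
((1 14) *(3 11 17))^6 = (17)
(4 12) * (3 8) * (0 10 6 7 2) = [10, 1, 0, 8, 12, 5, 7, 2, 3, 9, 6, 11, 4] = (0 10 6 7 2)(3 8)(4 12)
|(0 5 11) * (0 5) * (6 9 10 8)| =|(5 11)(6 9 10 8)| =4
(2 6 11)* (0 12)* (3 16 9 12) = (0 3 16 9 12)(2 6 11) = [3, 1, 6, 16, 4, 5, 11, 7, 8, 12, 10, 2, 0, 13, 14, 15, 9]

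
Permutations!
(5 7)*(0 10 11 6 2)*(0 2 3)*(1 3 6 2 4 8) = (0 10 11 2 4 8 1 3)(5 7) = [10, 3, 4, 0, 8, 7, 6, 5, 1, 9, 11, 2]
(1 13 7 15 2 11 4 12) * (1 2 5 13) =[0, 1, 11, 3, 12, 13, 6, 15, 8, 9, 10, 4, 2, 7, 14, 5] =(2 11 4 12)(5 13 7 15)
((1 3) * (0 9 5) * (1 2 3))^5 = (0 5 9)(2 3)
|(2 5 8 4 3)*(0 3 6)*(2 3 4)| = |(0 4 6)(2 5 8)| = 3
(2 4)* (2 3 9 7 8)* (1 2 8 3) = [0, 2, 4, 9, 1, 5, 6, 3, 8, 7] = (1 2 4)(3 9 7)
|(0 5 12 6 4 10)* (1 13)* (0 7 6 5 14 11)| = |(0 14 11)(1 13)(4 10 7 6)(5 12)| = 12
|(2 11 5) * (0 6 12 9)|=|(0 6 12 9)(2 11 5)|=12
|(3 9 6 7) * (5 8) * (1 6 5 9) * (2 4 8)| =|(1 6 7 3)(2 4 8 9 5)| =20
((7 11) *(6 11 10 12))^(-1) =((6 11 7 10 12))^(-1) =(6 12 10 7 11)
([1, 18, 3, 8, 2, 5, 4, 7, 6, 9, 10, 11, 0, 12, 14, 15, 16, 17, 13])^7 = (0 18 12 1 13)(2 8 4 3 6)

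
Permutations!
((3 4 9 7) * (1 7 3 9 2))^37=((1 7 9 3 4 2))^37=(1 7 9 3 4 2)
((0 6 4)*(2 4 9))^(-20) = ((0 6 9 2 4))^(-20) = (9)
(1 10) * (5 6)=(1 10)(5 6)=[0, 10, 2, 3, 4, 6, 5, 7, 8, 9, 1]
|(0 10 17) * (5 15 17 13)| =6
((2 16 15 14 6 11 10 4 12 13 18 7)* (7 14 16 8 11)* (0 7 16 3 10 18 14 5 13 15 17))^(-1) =((0 7 2 8 11 18 5 13 14 6 16 17)(3 10 4 12 15))^(-1) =(0 17 16 6 14 13 5 18 11 8 2 7)(3 15 12 4 10)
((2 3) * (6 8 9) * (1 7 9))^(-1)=(1 8 6 9 7)(2 3)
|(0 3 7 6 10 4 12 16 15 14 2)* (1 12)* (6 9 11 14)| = |(0 3 7 9 11 14 2)(1 12 16 15 6 10 4)| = 7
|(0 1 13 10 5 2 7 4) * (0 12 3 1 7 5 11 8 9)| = |(0 7 4 12 3 1 13 10 11 8 9)(2 5)| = 22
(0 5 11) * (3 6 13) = (0 5 11)(3 6 13) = [5, 1, 2, 6, 4, 11, 13, 7, 8, 9, 10, 0, 12, 3]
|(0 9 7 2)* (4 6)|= |(0 9 7 2)(4 6)|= 4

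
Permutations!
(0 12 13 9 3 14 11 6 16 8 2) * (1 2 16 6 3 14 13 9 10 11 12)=(0 1 2)(3 13 10 11)(8 16)(9 14 12)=[1, 2, 0, 13, 4, 5, 6, 7, 16, 14, 11, 3, 9, 10, 12, 15, 8]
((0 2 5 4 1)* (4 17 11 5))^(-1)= ((0 2 4 1)(5 17 11))^(-1)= (0 1 4 2)(5 11 17)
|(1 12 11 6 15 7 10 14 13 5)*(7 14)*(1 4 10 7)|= |(1 12 11 6 15 14 13 5 4 10)|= 10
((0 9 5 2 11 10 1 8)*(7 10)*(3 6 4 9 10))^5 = (0 10 1 8)(2 4 7 5 6 11 9 3)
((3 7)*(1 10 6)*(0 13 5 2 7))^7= (0 13 5 2 7 3)(1 10 6)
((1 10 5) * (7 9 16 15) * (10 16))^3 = ((1 16 15 7 9 10 5))^3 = (1 7 5 15 10 16 9)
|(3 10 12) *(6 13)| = 6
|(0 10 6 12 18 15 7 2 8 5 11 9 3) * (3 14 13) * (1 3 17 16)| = 18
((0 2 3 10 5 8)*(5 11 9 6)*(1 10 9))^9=((0 2 3 9 6 5 8)(1 10 11))^9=(11)(0 3 6 8 2 9 5)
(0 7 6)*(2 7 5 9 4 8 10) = (0 5 9 4 8 10 2 7 6) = [5, 1, 7, 3, 8, 9, 0, 6, 10, 4, 2]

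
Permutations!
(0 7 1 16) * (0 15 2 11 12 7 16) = (0 16 15 2 11 12 7 1) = [16, 0, 11, 3, 4, 5, 6, 1, 8, 9, 10, 12, 7, 13, 14, 2, 15]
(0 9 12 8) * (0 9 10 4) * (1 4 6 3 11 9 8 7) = (0 10 6 3 11 9 12 7 1 4) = [10, 4, 2, 11, 0, 5, 3, 1, 8, 12, 6, 9, 7]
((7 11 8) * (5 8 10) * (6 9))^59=((5 8 7 11 10)(6 9))^59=(5 10 11 7 8)(6 9)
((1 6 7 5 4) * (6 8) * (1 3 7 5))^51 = (1 6 4 7 8 5 3)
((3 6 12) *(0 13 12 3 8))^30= ((0 13 12 8)(3 6))^30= (0 12)(8 13)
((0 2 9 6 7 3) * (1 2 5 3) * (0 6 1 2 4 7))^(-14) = (0 3)(1 4 7 2 9)(5 6) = ((0 5 3 6)(1 4 7 2 9))^(-14)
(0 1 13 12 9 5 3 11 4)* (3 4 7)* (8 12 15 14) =(0 1 13 15 14 8 12 9 5 4)(3 11 7) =[1, 13, 2, 11, 0, 4, 6, 3, 12, 5, 10, 7, 9, 15, 8, 14]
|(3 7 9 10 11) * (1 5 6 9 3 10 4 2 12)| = 14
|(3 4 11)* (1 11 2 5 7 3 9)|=15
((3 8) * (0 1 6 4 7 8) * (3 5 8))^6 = ((0 1 6 4 7 3)(5 8))^6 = (8)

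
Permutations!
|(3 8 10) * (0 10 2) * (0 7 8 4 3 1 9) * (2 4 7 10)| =20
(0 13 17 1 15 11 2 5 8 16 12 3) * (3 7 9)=(0 13 17 1 15 11 2 5 8 16 12 7 9 3)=[13, 15, 5, 0, 4, 8, 6, 9, 16, 3, 10, 2, 7, 17, 14, 11, 12, 1]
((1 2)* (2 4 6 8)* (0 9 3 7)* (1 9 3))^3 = ((0 3 7)(1 4 6 8 2 9))^3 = (1 8)(2 4)(6 9)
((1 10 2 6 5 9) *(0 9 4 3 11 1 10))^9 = (0 1 11 3 4 5 6 2 10 9)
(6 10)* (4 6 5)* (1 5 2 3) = (1 5 4 6 10 2 3) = [0, 5, 3, 1, 6, 4, 10, 7, 8, 9, 2]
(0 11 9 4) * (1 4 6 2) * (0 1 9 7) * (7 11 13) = [13, 4, 9, 3, 1, 5, 2, 0, 8, 6, 10, 11, 12, 7] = (0 13 7)(1 4)(2 9 6)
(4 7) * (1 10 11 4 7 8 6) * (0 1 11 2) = (0 1 10 2)(4 8 6 11) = [1, 10, 0, 3, 8, 5, 11, 7, 6, 9, 2, 4]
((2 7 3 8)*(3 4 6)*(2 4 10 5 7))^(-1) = (3 6 4 8)(5 10 7)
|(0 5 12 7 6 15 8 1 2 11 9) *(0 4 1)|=35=|(0 5 12 7 6 15 8)(1 2 11 9 4)|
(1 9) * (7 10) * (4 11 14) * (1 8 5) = [0, 9, 2, 3, 11, 1, 6, 10, 5, 8, 7, 14, 12, 13, 4] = (1 9 8 5)(4 11 14)(7 10)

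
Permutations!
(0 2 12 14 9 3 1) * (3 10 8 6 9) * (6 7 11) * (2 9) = [9, 0, 12, 1, 4, 5, 2, 11, 7, 10, 8, 6, 14, 13, 3] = (0 9 10 8 7 11 6 2 12 14 3 1)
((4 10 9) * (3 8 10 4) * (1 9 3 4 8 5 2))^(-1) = (1 2 5 3 10 8 4 9)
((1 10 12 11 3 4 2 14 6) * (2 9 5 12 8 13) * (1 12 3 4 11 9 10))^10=(2 8 4 3 9 6)(5 12 14 13 10 11)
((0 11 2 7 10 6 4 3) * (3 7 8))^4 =(0 3 8 2 11)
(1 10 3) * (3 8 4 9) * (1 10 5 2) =(1 5 2)(3 10 8 4 9) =[0, 5, 1, 10, 9, 2, 6, 7, 4, 3, 8]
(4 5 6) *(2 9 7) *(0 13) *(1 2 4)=[13, 2, 9, 3, 5, 6, 1, 4, 8, 7, 10, 11, 12, 0]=(0 13)(1 2 9 7 4 5 6)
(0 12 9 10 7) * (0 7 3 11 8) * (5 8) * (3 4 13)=(0 12 9 10 4 13 3 11 5 8)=[12, 1, 2, 11, 13, 8, 6, 7, 0, 10, 4, 5, 9, 3]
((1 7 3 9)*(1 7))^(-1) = (3 7 9)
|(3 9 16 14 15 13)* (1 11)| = 6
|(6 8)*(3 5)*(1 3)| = |(1 3 5)(6 8)| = 6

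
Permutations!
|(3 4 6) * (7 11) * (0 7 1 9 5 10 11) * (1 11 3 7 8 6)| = |(11)(0 8 6 7)(1 9 5 10 3 4)| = 12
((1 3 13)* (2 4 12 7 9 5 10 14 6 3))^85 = ((1 2 4 12 7 9 5 10 14 6 3 13))^85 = (1 2 4 12 7 9 5 10 14 6 3 13)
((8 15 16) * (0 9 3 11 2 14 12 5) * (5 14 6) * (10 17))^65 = ((0 9 3 11 2 6 5)(8 15 16)(10 17)(12 14))^65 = (0 3 2 5 9 11 6)(8 16 15)(10 17)(12 14)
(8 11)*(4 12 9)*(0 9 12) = (12)(0 9 4)(8 11) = [9, 1, 2, 3, 0, 5, 6, 7, 11, 4, 10, 8, 12]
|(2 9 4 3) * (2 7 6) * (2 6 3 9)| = 2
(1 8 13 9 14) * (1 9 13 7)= (1 8 7)(9 14)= [0, 8, 2, 3, 4, 5, 6, 1, 7, 14, 10, 11, 12, 13, 9]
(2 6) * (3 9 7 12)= [0, 1, 6, 9, 4, 5, 2, 12, 8, 7, 10, 11, 3]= (2 6)(3 9 7 12)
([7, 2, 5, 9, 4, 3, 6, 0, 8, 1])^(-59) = (0 7)(1 2 5 3 9)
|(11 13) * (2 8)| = |(2 8)(11 13)| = 2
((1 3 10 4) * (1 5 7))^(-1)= (1 7 5 4 10 3)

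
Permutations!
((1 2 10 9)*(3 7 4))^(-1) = ((1 2 10 9)(3 7 4))^(-1) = (1 9 10 2)(3 4 7)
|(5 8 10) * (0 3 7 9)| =|(0 3 7 9)(5 8 10)| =12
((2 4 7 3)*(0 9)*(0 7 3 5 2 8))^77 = (0 4 7 8 2 9 3 5) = ((0 9 7 5 2 4 3 8))^77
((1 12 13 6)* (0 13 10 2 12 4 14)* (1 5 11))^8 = (14)(2 10 12)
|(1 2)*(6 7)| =2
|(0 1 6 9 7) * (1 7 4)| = 4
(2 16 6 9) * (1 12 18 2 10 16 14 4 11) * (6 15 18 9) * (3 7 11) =(1 12 9 10 16 15 18 2 14 4 3 7 11) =[0, 12, 14, 7, 3, 5, 6, 11, 8, 10, 16, 1, 9, 13, 4, 18, 15, 17, 2]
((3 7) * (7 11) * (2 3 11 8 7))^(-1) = ((2 3 8 7 11))^(-1) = (2 11 7 8 3)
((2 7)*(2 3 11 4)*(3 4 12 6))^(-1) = (2 4 7)(3 6 12 11)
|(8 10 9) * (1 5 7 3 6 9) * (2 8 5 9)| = 9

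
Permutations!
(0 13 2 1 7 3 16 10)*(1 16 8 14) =(0 13 2 16 10)(1 7 3 8 14) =[13, 7, 16, 8, 4, 5, 6, 3, 14, 9, 0, 11, 12, 2, 1, 15, 10]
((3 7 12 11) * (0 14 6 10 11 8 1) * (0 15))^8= (0 8 3 6 15 12 11 14 1 7 10)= ((0 14 6 10 11 3 7 12 8 1 15))^8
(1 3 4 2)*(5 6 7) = (1 3 4 2)(5 6 7) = [0, 3, 1, 4, 2, 6, 7, 5]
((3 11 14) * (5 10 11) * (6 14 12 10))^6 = ((3 5 6 14)(10 11 12))^6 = (3 6)(5 14)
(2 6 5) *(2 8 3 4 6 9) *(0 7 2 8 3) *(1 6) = (0 7 2 9 8)(1 6 5 3 4) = [7, 6, 9, 4, 1, 3, 5, 2, 0, 8]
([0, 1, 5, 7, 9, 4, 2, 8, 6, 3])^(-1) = [0, 1, 6, 9, 5, 2, 8, 3, 7, 4]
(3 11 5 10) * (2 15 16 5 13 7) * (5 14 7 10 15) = (2 5 15 16 14 7)(3 11 13 10) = [0, 1, 5, 11, 4, 15, 6, 2, 8, 9, 3, 13, 12, 10, 7, 16, 14]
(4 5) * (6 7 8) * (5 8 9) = (4 8 6 7 9 5) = [0, 1, 2, 3, 8, 4, 7, 9, 6, 5]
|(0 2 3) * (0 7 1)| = |(0 2 3 7 1)| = 5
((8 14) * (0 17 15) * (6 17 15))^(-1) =(0 15)(6 17)(8 14)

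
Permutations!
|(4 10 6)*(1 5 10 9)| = |(1 5 10 6 4 9)| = 6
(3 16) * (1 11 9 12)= [0, 11, 2, 16, 4, 5, 6, 7, 8, 12, 10, 9, 1, 13, 14, 15, 3]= (1 11 9 12)(3 16)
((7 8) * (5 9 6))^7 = ((5 9 6)(7 8))^7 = (5 9 6)(7 8)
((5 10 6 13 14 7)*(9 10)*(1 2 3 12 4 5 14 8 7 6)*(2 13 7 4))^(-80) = (1 5 13 9 8 10 4)(2 3 12)(6 7 14)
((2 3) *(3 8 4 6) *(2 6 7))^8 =(8)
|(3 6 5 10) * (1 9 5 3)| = |(1 9 5 10)(3 6)| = 4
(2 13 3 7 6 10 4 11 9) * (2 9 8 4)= (2 13 3 7 6 10)(4 11 8)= [0, 1, 13, 7, 11, 5, 10, 6, 4, 9, 2, 8, 12, 3]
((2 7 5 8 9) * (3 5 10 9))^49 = ((2 7 10 9)(3 5 8))^49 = (2 7 10 9)(3 5 8)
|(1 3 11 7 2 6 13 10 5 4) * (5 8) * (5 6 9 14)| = |(1 3 11 7 2 9 14 5 4)(6 13 10 8)| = 36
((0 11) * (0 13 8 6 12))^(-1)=((0 11 13 8 6 12))^(-1)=(0 12 6 8 13 11)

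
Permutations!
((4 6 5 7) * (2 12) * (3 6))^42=(12)(3 5 4 6 7)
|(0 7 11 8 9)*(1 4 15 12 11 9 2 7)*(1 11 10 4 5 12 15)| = |(15)(0 11 8 2 7 9)(1 5 12 10 4)| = 30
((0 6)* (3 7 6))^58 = ((0 3 7 6))^58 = (0 7)(3 6)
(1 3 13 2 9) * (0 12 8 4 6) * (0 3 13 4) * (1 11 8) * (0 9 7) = (0 12 1 13 2 7)(3 4 6)(8 9 11) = [12, 13, 7, 4, 6, 5, 3, 0, 9, 11, 10, 8, 1, 2]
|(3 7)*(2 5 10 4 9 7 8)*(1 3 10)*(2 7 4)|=|(1 3 8 7 10 2 5)(4 9)|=14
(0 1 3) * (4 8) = (0 1 3)(4 8) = [1, 3, 2, 0, 8, 5, 6, 7, 4]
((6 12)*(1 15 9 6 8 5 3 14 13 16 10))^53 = (1 8 16 6 14 15 5 10 12 13 9 3)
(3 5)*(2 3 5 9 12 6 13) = (2 3 9 12 6 13) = [0, 1, 3, 9, 4, 5, 13, 7, 8, 12, 10, 11, 6, 2]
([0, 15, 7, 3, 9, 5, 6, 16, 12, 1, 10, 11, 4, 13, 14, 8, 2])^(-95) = [0, 15, 7, 3, 9, 5, 6, 16, 12, 1, 10, 11, 4, 13, 14, 8, 2]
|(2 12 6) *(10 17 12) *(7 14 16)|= |(2 10 17 12 6)(7 14 16)|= 15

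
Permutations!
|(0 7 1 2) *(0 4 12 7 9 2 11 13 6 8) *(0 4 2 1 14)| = |(0 9 1 11 13 6 8 4 12 7 14)| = 11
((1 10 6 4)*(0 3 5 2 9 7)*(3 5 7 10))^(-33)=(0 1 10 5 3 6 2 7 4 9)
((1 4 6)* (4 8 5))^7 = ((1 8 5 4 6))^7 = (1 5 6 8 4)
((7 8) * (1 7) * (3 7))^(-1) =(1 8 7 3)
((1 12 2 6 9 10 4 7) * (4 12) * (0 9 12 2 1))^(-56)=((0 9 10 2 6 12 1 4 7))^(-56)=(0 4 12 2 9 7 1 6 10)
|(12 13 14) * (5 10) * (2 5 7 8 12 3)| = 9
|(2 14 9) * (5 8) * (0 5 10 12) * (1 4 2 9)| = 20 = |(0 5 8 10 12)(1 4 2 14)|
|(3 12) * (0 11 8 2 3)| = 6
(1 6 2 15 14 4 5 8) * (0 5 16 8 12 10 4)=(0 5 12 10 4 16 8 1 6 2 15 14)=[5, 6, 15, 3, 16, 12, 2, 7, 1, 9, 4, 11, 10, 13, 0, 14, 8]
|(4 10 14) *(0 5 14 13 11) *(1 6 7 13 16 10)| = |(0 5 14 4 1 6 7 13 11)(10 16)| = 18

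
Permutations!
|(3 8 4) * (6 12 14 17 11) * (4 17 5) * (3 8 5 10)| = 10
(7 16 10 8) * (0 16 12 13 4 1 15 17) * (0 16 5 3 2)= [5, 15, 0, 2, 1, 3, 6, 12, 7, 9, 8, 11, 13, 4, 14, 17, 10, 16]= (0 5 3 2)(1 15 17 16 10 8 7 12 13 4)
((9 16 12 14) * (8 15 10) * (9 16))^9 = ((8 15 10)(12 14 16))^9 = (16)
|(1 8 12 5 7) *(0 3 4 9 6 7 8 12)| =|(0 3 4 9 6 7 1 12 5 8)| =10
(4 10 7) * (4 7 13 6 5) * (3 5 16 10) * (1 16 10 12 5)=(1 16 12 5 4 3)(6 10 13)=[0, 16, 2, 1, 3, 4, 10, 7, 8, 9, 13, 11, 5, 6, 14, 15, 12]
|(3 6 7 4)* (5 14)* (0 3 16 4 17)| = 10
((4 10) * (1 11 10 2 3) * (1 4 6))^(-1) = (1 6 10 11)(2 4 3) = ((1 11 10 6)(2 3 4))^(-1)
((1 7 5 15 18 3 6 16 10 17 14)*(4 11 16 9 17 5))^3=(1 11 5 3 17 7 16 15 6 14 4 10 18 9)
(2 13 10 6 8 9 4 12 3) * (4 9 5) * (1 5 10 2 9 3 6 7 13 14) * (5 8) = (1 8 10 7 13 2 14)(3 9)(4 12 6 5) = [0, 8, 14, 9, 12, 4, 5, 13, 10, 3, 7, 11, 6, 2, 1]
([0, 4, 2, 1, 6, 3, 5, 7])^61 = [0, 4, 2, 1, 6, 3, 5, 7]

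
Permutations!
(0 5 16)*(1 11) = [5, 11, 2, 3, 4, 16, 6, 7, 8, 9, 10, 1, 12, 13, 14, 15, 0] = (0 5 16)(1 11)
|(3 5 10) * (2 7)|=|(2 7)(3 5 10)|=6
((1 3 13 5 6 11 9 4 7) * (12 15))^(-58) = (15)(1 11 3 9 13 4 5 7 6)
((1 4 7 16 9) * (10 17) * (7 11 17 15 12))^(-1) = ((1 4 11 17 10 15 12 7 16 9))^(-1) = (1 9 16 7 12 15 10 17 11 4)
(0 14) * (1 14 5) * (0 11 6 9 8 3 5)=(1 14 11 6 9 8 3 5)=[0, 14, 2, 5, 4, 1, 9, 7, 3, 8, 10, 6, 12, 13, 11]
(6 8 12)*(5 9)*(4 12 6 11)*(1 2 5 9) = (1 2 5)(4 12 11)(6 8) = [0, 2, 5, 3, 12, 1, 8, 7, 6, 9, 10, 4, 11]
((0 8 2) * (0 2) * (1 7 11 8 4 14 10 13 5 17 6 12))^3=(0 10 17 1 8 14 5 12 11 4 13 6 7)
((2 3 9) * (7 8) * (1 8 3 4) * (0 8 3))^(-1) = (0 7 8)(1 4 2 9 3)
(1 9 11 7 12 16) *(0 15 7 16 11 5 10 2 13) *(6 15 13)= [13, 9, 6, 3, 4, 10, 15, 12, 8, 5, 2, 16, 11, 0, 14, 7, 1]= (0 13)(1 9 5 10 2 6 15 7 12 11 16)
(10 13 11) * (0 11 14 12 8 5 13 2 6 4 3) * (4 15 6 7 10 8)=(0 11 8 5 13 14 12 4 3)(2 7 10)(6 15)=[11, 1, 7, 0, 3, 13, 15, 10, 5, 9, 2, 8, 4, 14, 12, 6]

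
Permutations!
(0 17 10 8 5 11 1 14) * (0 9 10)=(0 17)(1 14 9 10 8 5 11)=[17, 14, 2, 3, 4, 11, 6, 7, 5, 10, 8, 1, 12, 13, 9, 15, 16, 0]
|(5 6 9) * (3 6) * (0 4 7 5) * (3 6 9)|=7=|(0 4 7 5 6 3 9)|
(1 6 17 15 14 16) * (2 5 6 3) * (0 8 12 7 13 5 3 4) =(0 8 12 7 13 5 6 17 15 14 16 1 4)(2 3) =[8, 4, 3, 2, 0, 6, 17, 13, 12, 9, 10, 11, 7, 5, 16, 14, 1, 15]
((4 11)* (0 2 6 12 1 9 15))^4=(0 1 2 9 6 15 12)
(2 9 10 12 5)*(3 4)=(2 9 10 12 5)(3 4)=[0, 1, 9, 4, 3, 2, 6, 7, 8, 10, 12, 11, 5]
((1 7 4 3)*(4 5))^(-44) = (1 7 5 4 3)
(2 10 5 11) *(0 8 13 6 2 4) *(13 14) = (0 8 14 13 6 2 10 5 11 4) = [8, 1, 10, 3, 0, 11, 2, 7, 14, 9, 5, 4, 12, 6, 13]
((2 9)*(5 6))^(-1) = ((2 9)(5 6))^(-1) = (2 9)(5 6)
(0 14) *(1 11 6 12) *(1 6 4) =(0 14)(1 11 4)(6 12) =[14, 11, 2, 3, 1, 5, 12, 7, 8, 9, 10, 4, 6, 13, 0]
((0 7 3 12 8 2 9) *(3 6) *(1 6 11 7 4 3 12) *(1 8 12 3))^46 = ((12)(0 4 1 6 3 8 2 9)(7 11))^46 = (12)(0 2 3 1)(4 9 8 6)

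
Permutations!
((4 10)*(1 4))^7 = ((1 4 10))^7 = (1 4 10)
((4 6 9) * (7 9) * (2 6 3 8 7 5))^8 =((2 6 5)(3 8 7 9 4))^8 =(2 5 6)(3 9 8 4 7)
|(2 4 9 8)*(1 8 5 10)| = |(1 8 2 4 9 5 10)| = 7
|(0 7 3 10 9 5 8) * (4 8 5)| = |(0 7 3 10 9 4 8)| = 7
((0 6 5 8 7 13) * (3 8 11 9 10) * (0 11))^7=((0 6 5)(3 8 7 13 11 9 10))^7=(13)(0 6 5)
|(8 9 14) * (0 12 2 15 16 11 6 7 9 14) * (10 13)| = |(0 12 2 15 16 11 6 7 9)(8 14)(10 13)| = 18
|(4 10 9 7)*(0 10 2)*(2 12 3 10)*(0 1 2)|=|(1 2)(3 10 9 7 4 12)|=6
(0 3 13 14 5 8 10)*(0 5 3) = (3 13 14)(5 8 10) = [0, 1, 2, 13, 4, 8, 6, 7, 10, 9, 5, 11, 12, 14, 3]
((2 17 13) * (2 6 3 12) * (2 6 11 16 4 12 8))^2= ((2 17 13 11 16 4 12 6 3 8))^2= (2 13 16 12 3)(4 6 8 17 11)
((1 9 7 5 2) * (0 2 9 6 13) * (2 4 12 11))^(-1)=((0 4 12 11 2 1 6 13)(5 9 7))^(-1)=(0 13 6 1 2 11 12 4)(5 7 9)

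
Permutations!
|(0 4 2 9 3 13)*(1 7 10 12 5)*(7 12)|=|(0 4 2 9 3 13)(1 12 5)(7 10)|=6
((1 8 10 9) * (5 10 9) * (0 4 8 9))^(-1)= ((0 4 8)(1 9)(5 10))^(-1)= (0 8 4)(1 9)(5 10)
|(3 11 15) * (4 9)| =6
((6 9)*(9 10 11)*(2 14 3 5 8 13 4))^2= ((2 14 3 5 8 13 4)(6 10 11 9))^2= (2 3 8 4 14 5 13)(6 11)(9 10)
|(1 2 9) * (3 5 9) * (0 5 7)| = |(0 5 9 1 2 3 7)| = 7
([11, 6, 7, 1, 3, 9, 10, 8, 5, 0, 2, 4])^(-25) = [9, 3, 10, 4, 11, 8, 1, 2, 7, 5, 6, 0]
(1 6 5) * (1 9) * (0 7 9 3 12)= (0 7 9 1 6 5 3 12)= [7, 6, 2, 12, 4, 3, 5, 9, 8, 1, 10, 11, 0]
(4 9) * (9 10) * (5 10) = (4 5 10 9) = [0, 1, 2, 3, 5, 10, 6, 7, 8, 4, 9]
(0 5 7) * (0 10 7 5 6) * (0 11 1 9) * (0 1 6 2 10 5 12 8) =(0 2 10 7 5 12 8)(1 9)(6 11) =[2, 9, 10, 3, 4, 12, 11, 5, 0, 1, 7, 6, 8]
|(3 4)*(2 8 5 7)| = |(2 8 5 7)(3 4)| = 4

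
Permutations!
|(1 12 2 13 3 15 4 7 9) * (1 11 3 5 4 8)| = 12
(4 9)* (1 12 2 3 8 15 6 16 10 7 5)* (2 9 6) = (1 12 9 4 6 16 10 7 5)(2 3 8 15) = [0, 12, 3, 8, 6, 1, 16, 5, 15, 4, 7, 11, 9, 13, 14, 2, 10]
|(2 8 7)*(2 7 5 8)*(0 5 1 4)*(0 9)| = |(0 5 8 1 4 9)| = 6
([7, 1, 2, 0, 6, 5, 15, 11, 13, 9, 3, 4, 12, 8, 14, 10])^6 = (0 10 6 11)(3 15 4 7)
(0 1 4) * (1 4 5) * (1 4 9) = (0 9 1 5 4) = [9, 5, 2, 3, 0, 4, 6, 7, 8, 1]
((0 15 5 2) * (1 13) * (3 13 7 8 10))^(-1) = ((0 15 5 2)(1 7 8 10 3 13))^(-1) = (0 2 5 15)(1 13 3 10 8 7)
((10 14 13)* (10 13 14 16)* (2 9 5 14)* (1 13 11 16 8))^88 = ((1 13 11 16 10 8)(2 9 5 14))^88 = (1 10 11)(8 16 13)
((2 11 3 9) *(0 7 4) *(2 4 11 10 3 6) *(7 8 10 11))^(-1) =(0 4 9 3 10 8)(2 6 11)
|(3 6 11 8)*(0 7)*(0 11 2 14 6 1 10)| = 21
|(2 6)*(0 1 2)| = |(0 1 2 6)| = 4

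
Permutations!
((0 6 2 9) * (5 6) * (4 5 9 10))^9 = (0 9)(2 6 5 4 10)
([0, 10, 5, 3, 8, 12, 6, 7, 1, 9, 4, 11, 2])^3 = [0, 8, 2, 3, 10, 5, 6, 7, 4, 9, 1, 11, 12]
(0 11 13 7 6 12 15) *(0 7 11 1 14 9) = (0 1 14 9)(6 12 15 7)(11 13) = [1, 14, 2, 3, 4, 5, 12, 6, 8, 0, 10, 13, 15, 11, 9, 7]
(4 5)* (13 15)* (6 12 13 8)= (4 5)(6 12 13 15 8)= [0, 1, 2, 3, 5, 4, 12, 7, 6, 9, 10, 11, 13, 15, 14, 8]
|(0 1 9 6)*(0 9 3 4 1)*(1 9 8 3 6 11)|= |(1 6 8 3 4 9 11)|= 7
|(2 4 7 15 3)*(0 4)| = 6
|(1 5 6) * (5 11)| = 4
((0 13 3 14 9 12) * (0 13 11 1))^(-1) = (0 1 11)(3 13 12 9 14)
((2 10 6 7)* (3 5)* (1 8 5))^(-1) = ((1 8 5 3)(2 10 6 7))^(-1) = (1 3 5 8)(2 7 6 10)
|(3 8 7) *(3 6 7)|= 2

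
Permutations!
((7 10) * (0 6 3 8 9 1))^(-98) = (10)(0 9 3)(1 8 6)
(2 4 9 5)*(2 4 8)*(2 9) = [0, 1, 8, 3, 2, 4, 6, 7, 9, 5] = (2 8 9 5 4)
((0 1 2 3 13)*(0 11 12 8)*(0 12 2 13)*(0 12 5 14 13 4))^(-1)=(0 4 1)(2 11 13 14 5 8 12 3)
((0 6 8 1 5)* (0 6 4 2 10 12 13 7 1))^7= ((0 4 2 10 12 13 7 1 5 6 8))^7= (0 1 10 8 7 2 6 13 4 5 12)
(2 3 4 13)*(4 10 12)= (2 3 10 12 4 13)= [0, 1, 3, 10, 13, 5, 6, 7, 8, 9, 12, 11, 4, 2]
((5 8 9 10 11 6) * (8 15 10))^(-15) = (15)(8 9)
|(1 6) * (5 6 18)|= 4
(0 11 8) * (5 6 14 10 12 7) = [11, 1, 2, 3, 4, 6, 14, 5, 0, 9, 12, 8, 7, 13, 10] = (0 11 8)(5 6 14 10 12 7)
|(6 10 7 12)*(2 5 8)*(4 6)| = |(2 5 8)(4 6 10 7 12)| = 15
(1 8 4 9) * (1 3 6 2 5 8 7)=(1 7)(2 5 8 4 9 3 6)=[0, 7, 5, 6, 9, 8, 2, 1, 4, 3]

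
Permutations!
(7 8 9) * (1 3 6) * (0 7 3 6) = [7, 6, 2, 0, 4, 5, 1, 8, 9, 3] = (0 7 8 9 3)(1 6)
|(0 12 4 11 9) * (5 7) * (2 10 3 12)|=|(0 2 10 3 12 4 11 9)(5 7)|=8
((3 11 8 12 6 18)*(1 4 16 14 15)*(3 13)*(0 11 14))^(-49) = ((0 11 8 12 6 18 13 3 14 15 1 4 16))^(-49) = (0 12 13 15 16 8 18 14 4 11 6 3 1)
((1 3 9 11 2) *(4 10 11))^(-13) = ((1 3 9 4 10 11 2))^(-13) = (1 3 9 4 10 11 2)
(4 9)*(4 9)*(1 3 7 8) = [0, 3, 2, 7, 4, 5, 6, 8, 1, 9] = (9)(1 3 7 8)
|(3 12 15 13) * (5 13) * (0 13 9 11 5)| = 15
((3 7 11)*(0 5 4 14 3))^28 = ((0 5 4 14 3 7 11))^28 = (14)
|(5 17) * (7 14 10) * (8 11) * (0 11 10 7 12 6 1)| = |(0 11 8 10 12 6 1)(5 17)(7 14)| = 14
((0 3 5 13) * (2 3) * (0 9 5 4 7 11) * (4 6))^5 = ((0 2 3 6 4 7 11)(5 13 9))^5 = (0 7 6 2 11 4 3)(5 9 13)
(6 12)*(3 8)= (3 8)(6 12)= [0, 1, 2, 8, 4, 5, 12, 7, 3, 9, 10, 11, 6]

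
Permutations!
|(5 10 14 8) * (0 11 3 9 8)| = |(0 11 3 9 8 5 10 14)| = 8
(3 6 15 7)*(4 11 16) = (3 6 15 7)(4 11 16) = [0, 1, 2, 6, 11, 5, 15, 3, 8, 9, 10, 16, 12, 13, 14, 7, 4]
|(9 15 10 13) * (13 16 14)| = 6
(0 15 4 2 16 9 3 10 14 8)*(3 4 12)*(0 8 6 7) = (0 15 12 3 10 14 6 7)(2 16 9 4) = [15, 1, 16, 10, 2, 5, 7, 0, 8, 4, 14, 11, 3, 13, 6, 12, 9]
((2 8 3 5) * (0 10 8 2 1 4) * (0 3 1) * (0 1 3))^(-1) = ((0 10 8 3 5 1 4))^(-1) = (0 4 1 5 3 8 10)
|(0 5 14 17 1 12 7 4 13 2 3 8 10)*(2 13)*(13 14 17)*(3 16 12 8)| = 30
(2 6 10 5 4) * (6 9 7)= [0, 1, 9, 3, 2, 4, 10, 6, 8, 7, 5]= (2 9 7 6 10 5 4)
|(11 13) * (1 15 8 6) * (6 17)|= |(1 15 8 17 6)(11 13)|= 10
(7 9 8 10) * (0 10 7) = (0 10)(7 9 8) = [10, 1, 2, 3, 4, 5, 6, 9, 7, 8, 0]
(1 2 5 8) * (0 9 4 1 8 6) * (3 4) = (0 9 3 4 1 2 5 6) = [9, 2, 5, 4, 1, 6, 0, 7, 8, 3]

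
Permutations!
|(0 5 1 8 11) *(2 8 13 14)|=|(0 5 1 13 14 2 8 11)|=8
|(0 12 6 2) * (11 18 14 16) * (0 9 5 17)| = 28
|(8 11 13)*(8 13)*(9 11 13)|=4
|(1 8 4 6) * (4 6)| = |(1 8 6)| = 3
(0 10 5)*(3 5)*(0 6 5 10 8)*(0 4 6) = (0 8 4 6 5)(3 10) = [8, 1, 2, 10, 6, 0, 5, 7, 4, 9, 3]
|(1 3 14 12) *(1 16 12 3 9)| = |(1 9)(3 14)(12 16)| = 2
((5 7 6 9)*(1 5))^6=((1 5 7 6 9))^6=(1 5 7 6 9)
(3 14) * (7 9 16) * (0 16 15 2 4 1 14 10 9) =(0 16 7)(1 14 3 10 9 15 2 4) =[16, 14, 4, 10, 1, 5, 6, 0, 8, 15, 9, 11, 12, 13, 3, 2, 7]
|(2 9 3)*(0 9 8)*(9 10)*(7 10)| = 7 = |(0 7 10 9 3 2 8)|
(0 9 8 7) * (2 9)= (0 2 9 8 7)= [2, 1, 9, 3, 4, 5, 6, 0, 7, 8]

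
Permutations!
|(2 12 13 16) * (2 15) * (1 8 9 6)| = 20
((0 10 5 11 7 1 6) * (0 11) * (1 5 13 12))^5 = ((0 10 13 12 1 6 11 7 5))^5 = (0 6 10 11 13 7 12 5 1)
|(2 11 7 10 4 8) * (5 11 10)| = |(2 10 4 8)(5 11 7)| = 12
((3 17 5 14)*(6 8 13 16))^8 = ((3 17 5 14)(6 8 13 16))^8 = (17)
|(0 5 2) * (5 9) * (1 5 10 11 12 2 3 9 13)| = 10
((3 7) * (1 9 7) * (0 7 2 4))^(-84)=(9)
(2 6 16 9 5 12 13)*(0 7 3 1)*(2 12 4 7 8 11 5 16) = (0 8 11 5 4 7 3 1)(2 6)(9 16)(12 13) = [8, 0, 6, 1, 7, 4, 2, 3, 11, 16, 10, 5, 13, 12, 14, 15, 9]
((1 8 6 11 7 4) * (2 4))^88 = (1 7 8 2 6 4 11)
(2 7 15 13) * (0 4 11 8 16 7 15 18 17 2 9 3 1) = [4, 0, 15, 1, 11, 5, 6, 18, 16, 3, 10, 8, 12, 9, 14, 13, 7, 2, 17] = (0 4 11 8 16 7 18 17 2 15 13 9 3 1)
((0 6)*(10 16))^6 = ((0 6)(10 16))^6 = (16)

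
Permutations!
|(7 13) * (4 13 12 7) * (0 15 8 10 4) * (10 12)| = 8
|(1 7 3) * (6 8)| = 6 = |(1 7 3)(6 8)|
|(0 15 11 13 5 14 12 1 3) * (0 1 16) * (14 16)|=|(0 15 11 13 5 16)(1 3)(12 14)|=6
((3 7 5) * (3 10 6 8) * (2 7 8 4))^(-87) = ((2 7 5 10 6 4)(3 8))^(-87) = (2 10)(3 8)(4 5)(6 7)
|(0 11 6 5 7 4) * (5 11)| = |(0 5 7 4)(6 11)| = 4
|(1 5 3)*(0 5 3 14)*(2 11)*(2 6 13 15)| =|(0 5 14)(1 3)(2 11 6 13 15)| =30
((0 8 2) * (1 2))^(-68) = ((0 8 1 2))^(-68) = (8)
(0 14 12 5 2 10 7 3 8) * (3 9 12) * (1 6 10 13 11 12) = [14, 6, 13, 8, 4, 2, 10, 9, 0, 1, 7, 12, 5, 11, 3] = (0 14 3 8)(1 6 10 7 9)(2 13 11 12 5)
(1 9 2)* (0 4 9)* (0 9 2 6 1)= (0 4 2)(1 9 6)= [4, 9, 0, 3, 2, 5, 1, 7, 8, 6]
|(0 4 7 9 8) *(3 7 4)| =5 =|(0 3 7 9 8)|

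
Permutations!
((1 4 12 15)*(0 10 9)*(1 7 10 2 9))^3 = (1 15)(4 7)(10 12)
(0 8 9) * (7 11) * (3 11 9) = (0 8 3 11 7 9) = [8, 1, 2, 11, 4, 5, 6, 9, 3, 0, 10, 7]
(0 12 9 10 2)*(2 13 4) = (0 12 9 10 13 4 2) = [12, 1, 0, 3, 2, 5, 6, 7, 8, 10, 13, 11, 9, 4]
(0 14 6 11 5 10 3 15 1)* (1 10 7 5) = (0 14 6 11 1)(3 15 10)(5 7) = [14, 0, 2, 15, 4, 7, 11, 5, 8, 9, 3, 1, 12, 13, 6, 10]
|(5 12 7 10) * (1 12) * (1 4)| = 6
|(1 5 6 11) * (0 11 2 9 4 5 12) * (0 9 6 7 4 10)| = |(0 11 1 12 9 10)(2 6)(4 5 7)| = 6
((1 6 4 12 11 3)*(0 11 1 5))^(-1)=((0 11 3 5)(1 6 4 12))^(-1)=(0 5 3 11)(1 12 4 6)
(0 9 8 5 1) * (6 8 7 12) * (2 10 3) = (0 9 7 12 6 8 5 1)(2 10 3) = [9, 0, 10, 2, 4, 1, 8, 12, 5, 7, 3, 11, 6]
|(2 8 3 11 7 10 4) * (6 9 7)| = |(2 8 3 11 6 9 7 10 4)| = 9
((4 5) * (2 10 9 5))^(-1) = ((2 10 9 5 4))^(-1) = (2 4 5 9 10)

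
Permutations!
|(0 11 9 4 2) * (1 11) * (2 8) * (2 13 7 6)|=10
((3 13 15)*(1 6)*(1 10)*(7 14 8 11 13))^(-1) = (1 10 6)(3 15 13 11 8 14 7)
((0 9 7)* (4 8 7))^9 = (0 7 8 4 9)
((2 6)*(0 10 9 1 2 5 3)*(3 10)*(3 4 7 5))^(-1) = ((0 4 7 5 10 9 1 2 6 3))^(-1) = (0 3 6 2 1 9 10 5 7 4)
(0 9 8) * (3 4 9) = (0 3 4 9 8) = [3, 1, 2, 4, 9, 5, 6, 7, 0, 8]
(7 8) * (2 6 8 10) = [0, 1, 6, 3, 4, 5, 8, 10, 7, 9, 2] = (2 6 8 7 10)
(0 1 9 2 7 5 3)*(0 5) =(0 1 9 2 7)(3 5) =[1, 9, 7, 5, 4, 3, 6, 0, 8, 2]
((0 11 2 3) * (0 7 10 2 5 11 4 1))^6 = ((0 4 1)(2 3 7 10)(5 11))^6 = (11)(2 7)(3 10)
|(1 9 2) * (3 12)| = |(1 9 2)(3 12)| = 6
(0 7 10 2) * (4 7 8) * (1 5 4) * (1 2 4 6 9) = (0 8 2)(1 5 6 9)(4 7 10) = [8, 5, 0, 3, 7, 6, 9, 10, 2, 1, 4]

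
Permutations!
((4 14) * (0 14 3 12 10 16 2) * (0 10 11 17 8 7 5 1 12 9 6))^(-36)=(1 5 7 8 17 11 12)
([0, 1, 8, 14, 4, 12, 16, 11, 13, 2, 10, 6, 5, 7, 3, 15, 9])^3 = (2 7 16 8 11 9 13 6)(3 14)(5 12)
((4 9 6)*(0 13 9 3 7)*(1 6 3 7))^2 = (0 9 1 4)(3 6 7 13) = ((0 13 9 3 1 6 4 7))^2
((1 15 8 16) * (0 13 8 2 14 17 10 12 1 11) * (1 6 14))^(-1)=(0 11 16 8 13)(1 2 15)(6 12 10 17 14)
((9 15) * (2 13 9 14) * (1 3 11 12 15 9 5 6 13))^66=(1 12 2 11 14 3 15)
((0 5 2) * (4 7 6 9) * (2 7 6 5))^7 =((0 2)(4 6 9)(5 7))^7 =(0 2)(4 6 9)(5 7)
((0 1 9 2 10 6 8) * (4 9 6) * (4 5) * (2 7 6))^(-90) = ((0 1 2 10 5 4 9 7 6 8))^(-90) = (10)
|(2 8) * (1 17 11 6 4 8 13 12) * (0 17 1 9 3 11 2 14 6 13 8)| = |(0 17 2 8 14 6 4)(3 11 13 12 9)| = 35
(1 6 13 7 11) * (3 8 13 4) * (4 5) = (1 6 5 4 3 8 13 7 11) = [0, 6, 2, 8, 3, 4, 5, 11, 13, 9, 10, 1, 12, 7]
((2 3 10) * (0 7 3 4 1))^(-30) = ((0 7 3 10 2 4 1))^(-30) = (0 4 10 7 1 2 3)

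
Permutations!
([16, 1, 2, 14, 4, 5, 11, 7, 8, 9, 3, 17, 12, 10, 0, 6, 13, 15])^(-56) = [3, 1, 2, 13, 4, 5, 6, 7, 8, 9, 16, 11, 12, 0, 10, 15, 14, 17]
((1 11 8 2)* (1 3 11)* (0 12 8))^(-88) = (0 8 3)(2 11 12)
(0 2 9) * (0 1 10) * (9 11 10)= [2, 9, 11, 3, 4, 5, 6, 7, 8, 1, 0, 10]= (0 2 11 10)(1 9)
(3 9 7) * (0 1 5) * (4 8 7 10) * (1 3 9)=[3, 5, 2, 1, 8, 0, 6, 9, 7, 10, 4]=(0 3 1 5)(4 8 7 9 10)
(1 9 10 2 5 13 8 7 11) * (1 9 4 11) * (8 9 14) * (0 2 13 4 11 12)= (0 2 5 4 12)(1 11 14 8 7)(9 10 13)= [2, 11, 5, 3, 12, 4, 6, 1, 7, 10, 13, 14, 0, 9, 8]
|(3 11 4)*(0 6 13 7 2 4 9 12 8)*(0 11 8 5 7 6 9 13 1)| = |(0 9 12 5 7 2 4 3 8 11 13 6 1)| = 13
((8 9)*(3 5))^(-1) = (3 5)(8 9)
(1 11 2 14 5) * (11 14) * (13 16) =(1 14 5)(2 11)(13 16) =[0, 14, 11, 3, 4, 1, 6, 7, 8, 9, 10, 2, 12, 16, 5, 15, 13]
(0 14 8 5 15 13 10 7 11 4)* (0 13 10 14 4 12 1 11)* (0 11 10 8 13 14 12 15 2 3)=(0 4 14 13 12 1 10 7 11 15 8 5 2 3)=[4, 10, 3, 0, 14, 2, 6, 11, 5, 9, 7, 15, 1, 12, 13, 8]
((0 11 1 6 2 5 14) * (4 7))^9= (0 1 2 14 11 6 5)(4 7)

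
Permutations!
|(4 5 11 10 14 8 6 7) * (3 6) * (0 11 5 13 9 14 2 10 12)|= |(0 11 12)(2 10)(3 6 7 4 13 9 14 8)|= 24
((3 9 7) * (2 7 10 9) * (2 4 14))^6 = (2 7 3 4 14)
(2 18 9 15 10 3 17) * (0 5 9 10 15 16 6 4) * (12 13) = (0 5 9 16 6 4)(2 18 10 3 17)(12 13) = [5, 1, 18, 17, 0, 9, 4, 7, 8, 16, 3, 11, 13, 12, 14, 15, 6, 2, 10]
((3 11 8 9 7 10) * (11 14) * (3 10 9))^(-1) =((3 14 11 8)(7 9))^(-1) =(3 8 11 14)(7 9)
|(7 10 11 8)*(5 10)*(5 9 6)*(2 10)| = 8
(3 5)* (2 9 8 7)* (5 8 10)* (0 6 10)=(0 6 10 5 3 8 7 2 9)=[6, 1, 9, 8, 4, 3, 10, 2, 7, 0, 5]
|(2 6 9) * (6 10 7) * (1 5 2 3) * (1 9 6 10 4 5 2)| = |(1 2 4 5)(3 9)(7 10)| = 4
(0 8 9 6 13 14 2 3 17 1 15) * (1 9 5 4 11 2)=(0 8 5 4 11 2 3 17 9 6 13 14 1 15)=[8, 15, 3, 17, 11, 4, 13, 7, 5, 6, 10, 2, 12, 14, 1, 0, 16, 9]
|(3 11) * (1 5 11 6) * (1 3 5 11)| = 6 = |(1 11 5)(3 6)|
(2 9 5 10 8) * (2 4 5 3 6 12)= (2 9 3 6 12)(4 5 10 8)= [0, 1, 9, 6, 5, 10, 12, 7, 4, 3, 8, 11, 2]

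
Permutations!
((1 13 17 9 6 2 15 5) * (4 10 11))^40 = ((1 13 17 9 6 2 15 5)(4 10 11))^40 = (17)(4 10 11)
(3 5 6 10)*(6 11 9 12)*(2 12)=[0, 1, 12, 5, 4, 11, 10, 7, 8, 2, 3, 9, 6]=(2 12 6 10 3 5 11 9)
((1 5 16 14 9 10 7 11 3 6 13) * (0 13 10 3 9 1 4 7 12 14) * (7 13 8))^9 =(0 14 3 8 1 6 7 5 10 11 16 12 9)(4 13)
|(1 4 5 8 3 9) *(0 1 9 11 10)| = 8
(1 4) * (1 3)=(1 4 3)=[0, 4, 2, 1, 3]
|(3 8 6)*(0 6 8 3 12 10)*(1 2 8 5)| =4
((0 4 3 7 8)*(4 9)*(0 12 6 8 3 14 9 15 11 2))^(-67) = (0 15 11 2)(3 7)(4 9 14)(6 12 8)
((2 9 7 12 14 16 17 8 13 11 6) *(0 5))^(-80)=((0 5)(2 9 7 12 14 16 17 8 13 11 6))^(-80)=(2 13 16 7 6 8 14 9 11 17 12)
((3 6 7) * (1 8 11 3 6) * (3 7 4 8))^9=(1 3)(4 6 7 11 8)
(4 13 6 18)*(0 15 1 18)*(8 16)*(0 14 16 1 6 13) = (0 15 6 14 16 8 1 18 4) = [15, 18, 2, 3, 0, 5, 14, 7, 1, 9, 10, 11, 12, 13, 16, 6, 8, 17, 4]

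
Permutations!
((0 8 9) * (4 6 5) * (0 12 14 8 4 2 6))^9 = (0 4)(8 9 12 14)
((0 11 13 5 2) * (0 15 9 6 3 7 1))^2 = ((0 11 13 5 2 15 9 6 3 7 1))^2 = (0 13 2 9 3 1 11 5 15 6 7)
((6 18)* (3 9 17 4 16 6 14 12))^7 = (3 14 6 4 9 12 18 16 17)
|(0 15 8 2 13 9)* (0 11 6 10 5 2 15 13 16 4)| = 10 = |(0 13 9 11 6 10 5 2 16 4)(8 15)|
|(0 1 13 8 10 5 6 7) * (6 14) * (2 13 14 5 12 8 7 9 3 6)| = 6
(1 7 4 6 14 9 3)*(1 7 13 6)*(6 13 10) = (1 10 6 14 9 3 7 4) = [0, 10, 2, 7, 1, 5, 14, 4, 8, 3, 6, 11, 12, 13, 9]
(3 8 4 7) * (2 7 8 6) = [0, 1, 7, 6, 8, 5, 2, 3, 4] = (2 7 3 6)(4 8)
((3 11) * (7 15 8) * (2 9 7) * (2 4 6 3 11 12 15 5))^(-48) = (15)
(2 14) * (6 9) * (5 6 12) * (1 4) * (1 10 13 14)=[0, 4, 1, 3, 10, 6, 9, 7, 8, 12, 13, 11, 5, 14, 2]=(1 4 10 13 14 2)(5 6 9 12)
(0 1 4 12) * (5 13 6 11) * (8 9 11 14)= (0 1 4 12)(5 13 6 14 8 9 11)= [1, 4, 2, 3, 12, 13, 14, 7, 9, 11, 10, 5, 0, 6, 8]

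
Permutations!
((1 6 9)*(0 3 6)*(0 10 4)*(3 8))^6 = (0 10 9 3)(1 6 8 4)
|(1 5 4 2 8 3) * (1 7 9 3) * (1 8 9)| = 7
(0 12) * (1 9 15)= [12, 9, 2, 3, 4, 5, 6, 7, 8, 15, 10, 11, 0, 13, 14, 1]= (0 12)(1 9 15)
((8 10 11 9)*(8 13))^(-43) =(8 11 13 10 9)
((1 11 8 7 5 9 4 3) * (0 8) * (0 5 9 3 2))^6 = (1 5)(3 11)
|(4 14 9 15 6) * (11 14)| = 6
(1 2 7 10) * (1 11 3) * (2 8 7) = (1 8 7 10 11 3) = [0, 8, 2, 1, 4, 5, 6, 10, 7, 9, 11, 3]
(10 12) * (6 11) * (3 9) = [0, 1, 2, 9, 4, 5, 11, 7, 8, 3, 12, 6, 10] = (3 9)(6 11)(10 12)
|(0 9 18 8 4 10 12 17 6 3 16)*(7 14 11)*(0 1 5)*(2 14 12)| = |(0 9 18 8 4 10 2 14 11 7 12 17 6 3 16 1 5)| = 17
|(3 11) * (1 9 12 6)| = 4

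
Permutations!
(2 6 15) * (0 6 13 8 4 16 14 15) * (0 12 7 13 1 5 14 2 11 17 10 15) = (0 6 12 7 13 8 4 16 2 1 5 14)(10 15 11 17) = [6, 5, 1, 3, 16, 14, 12, 13, 4, 9, 15, 17, 7, 8, 0, 11, 2, 10]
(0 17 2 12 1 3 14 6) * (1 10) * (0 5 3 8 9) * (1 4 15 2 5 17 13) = (0 13 1 8 9)(2 12 10 4 15)(3 14 6 17 5) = [13, 8, 12, 14, 15, 3, 17, 7, 9, 0, 4, 11, 10, 1, 6, 2, 16, 5]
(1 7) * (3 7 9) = (1 9 3 7) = [0, 9, 2, 7, 4, 5, 6, 1, 8, 3]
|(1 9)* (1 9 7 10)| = 3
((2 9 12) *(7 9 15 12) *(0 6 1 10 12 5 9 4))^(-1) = (0 4 7 9 5 15 2 12 10 1 6)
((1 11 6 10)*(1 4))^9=(1 4 10 6 11)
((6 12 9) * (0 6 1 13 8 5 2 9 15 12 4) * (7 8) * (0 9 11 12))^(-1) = ((0 6 4 9 1 13 7 8 5 2 11 12 15))^(-1) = (0 15 12 11 2 5 8 7 13 1 9 4 6)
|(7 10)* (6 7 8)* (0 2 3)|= |(0 2 3)(6 7 10 8)|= 12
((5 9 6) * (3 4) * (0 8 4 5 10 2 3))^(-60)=(10)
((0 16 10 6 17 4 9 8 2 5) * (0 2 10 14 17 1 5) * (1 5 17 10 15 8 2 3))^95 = ((0 16 14 10 6 5 3 1 17 4 9 2)(8 15))^95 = (0 2 9 4 17 1 3 5 6 10 14 16)(8 15)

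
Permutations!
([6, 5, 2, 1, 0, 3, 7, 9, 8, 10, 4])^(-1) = [4, 3, 2, 5, 10, 1, 0, 6, 8, 7, 9]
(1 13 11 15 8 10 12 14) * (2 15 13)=[0, 2, 15, 3, 4, 5, 6, 7, 10, 9, 12, 13, 14, 11, 1, 8]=(1 2 15 8 10 12 14)(11 13)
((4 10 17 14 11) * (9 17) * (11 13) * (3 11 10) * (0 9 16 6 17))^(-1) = (0 9)(3 4 11)(6 16 10 13 14 17)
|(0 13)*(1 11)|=2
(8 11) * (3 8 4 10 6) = (3 8 11 4 10 6) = [0, 1, 2, 8, 10, 5, 3, 7, 11, 9, 6, 4]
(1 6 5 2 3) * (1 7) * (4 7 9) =[0, 6, 3, 9, 7, 2, 5, 1, 8, 4] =(1 6 5 2 3 9 4 7)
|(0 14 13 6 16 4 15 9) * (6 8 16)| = |(0 14 13 8 16 4 15 9)| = 8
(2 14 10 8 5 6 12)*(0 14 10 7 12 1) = (0 14 7 12 2 10 8 5 6 1) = [14, 0, 10, 3, 4, 6, 1, 12, 5, 9, 8, 11, 2, 13, 7]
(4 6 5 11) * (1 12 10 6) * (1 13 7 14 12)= (4 13 7 14 12 10 6 5 11)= [0, 1, 2, 3, 13, 11, 5, 14, 8, 9, 6, 4, 10, 7, 12]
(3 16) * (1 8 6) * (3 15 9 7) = [0, 8, 2, 16, 4, 5, 1, 3, 6, 7, 10, 11, 12, 13, 14, 9, 15] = (1 8 6)(3 16 15 9 7)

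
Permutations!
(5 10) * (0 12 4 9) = (0 12 4 9)(5 10) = [12, 1, 2, 3, 9, 10, 6, 7, 8, 0, 5, 11, 4]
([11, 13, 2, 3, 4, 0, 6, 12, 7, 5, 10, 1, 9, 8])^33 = (0 12 13)(1 5 7)(8 11 9)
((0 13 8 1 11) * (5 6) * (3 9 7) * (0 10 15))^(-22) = ((0 13 8 1 11 10 15)(3 9 7)(5 6))^(-22) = (0 15 10 11 1 8 13)(3 7 9)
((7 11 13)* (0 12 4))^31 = ((0 12 4)(7 11 13))^31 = (0 12 4)(7 11 13)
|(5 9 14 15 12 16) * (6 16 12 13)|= 7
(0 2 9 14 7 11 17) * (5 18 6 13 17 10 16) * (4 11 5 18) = [2, 1, 9, 3, 11, 4, 13, 5, 8, 14, 16, 10, 12, 17, 7, 15, 18, 0, 6] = (0 2 9 14 7 5 4 11 10 16 18 6 13 17)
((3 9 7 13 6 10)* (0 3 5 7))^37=(0 3 9)(5 13 10 7 6)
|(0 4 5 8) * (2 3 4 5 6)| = 12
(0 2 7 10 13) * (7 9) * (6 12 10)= [2, 1, 9, 3, 4, 5, 12, 6, 8, 7, 13, 11, 10, 0]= (0 2 9 7 6 12 10 13)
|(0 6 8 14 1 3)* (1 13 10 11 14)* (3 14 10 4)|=8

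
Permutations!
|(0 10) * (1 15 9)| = |(0 10)(1 15 9)| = 6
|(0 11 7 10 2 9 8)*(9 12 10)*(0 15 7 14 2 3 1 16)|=|(0 11 14 2 12 10 3 1 16)(7 9 8 15)|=36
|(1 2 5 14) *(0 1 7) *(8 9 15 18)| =|(0 1 2 5 14 7)(8 9 15 18)| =12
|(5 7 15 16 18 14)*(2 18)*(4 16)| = 8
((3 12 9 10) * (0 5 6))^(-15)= (3 12 9 10)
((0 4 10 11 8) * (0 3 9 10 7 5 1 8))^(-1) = ((0 4 7 5 1 8 3 9 10 11))^(-1) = (0 11 10 9 3 8 1 5 7 4)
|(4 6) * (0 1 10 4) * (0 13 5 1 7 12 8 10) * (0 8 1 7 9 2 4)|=12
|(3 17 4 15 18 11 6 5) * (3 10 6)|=|(3 17 4 15 18 11)(5 10 6)|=6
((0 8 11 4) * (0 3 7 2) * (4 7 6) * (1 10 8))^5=(0 7 8 1 2 11 10)(3 4 6)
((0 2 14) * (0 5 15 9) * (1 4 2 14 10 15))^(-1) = ((0 14 5 1 4 2 10 15 9))^(-1) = (0 9 15 10 2 4 1 5 14)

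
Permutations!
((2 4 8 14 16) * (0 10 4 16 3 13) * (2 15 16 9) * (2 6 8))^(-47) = ((0 10 4 2 9 6 8 14 3 13)(15 16))^(-47) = (0 2 8 13 4 6 3 10 9 14)(15 16)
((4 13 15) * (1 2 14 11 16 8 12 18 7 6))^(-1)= ((1 2 14 11 16 8 12 18 7 6)(4 13 15))^(-1)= (1 6 7 18 12 8 16 11 14 2)(4 15 13)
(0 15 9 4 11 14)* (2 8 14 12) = (0 15 9 4 11 12 2 8 14) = [15, 1, 8, 3, 11, 5, 6, 7, 14, 4, 10, 12, 2, 13, 0, 9]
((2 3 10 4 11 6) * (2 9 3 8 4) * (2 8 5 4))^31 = ((2 5 4 11 6 9 3 10 8))^31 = (2 6 8 11 10 4 3 5 9)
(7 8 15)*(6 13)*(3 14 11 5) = (3 14 11 5)(6 13)(7 8 15) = [0, 1, 2, 14, 4, 3, 13, 8, 15, 9, 10, 5, 12, 6, 11, 7]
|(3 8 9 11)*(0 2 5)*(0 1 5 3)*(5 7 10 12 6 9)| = 12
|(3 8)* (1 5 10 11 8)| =|(1 5 10 11 8 3)| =6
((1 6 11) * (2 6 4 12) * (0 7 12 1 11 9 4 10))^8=(0 10 1 4 9 6 2 12 7)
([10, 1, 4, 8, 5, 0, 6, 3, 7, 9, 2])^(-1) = (0 5 4 2 10)(3 7 8)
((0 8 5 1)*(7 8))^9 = ((0 7 8 5 1))^9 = (0 1 5 8 7)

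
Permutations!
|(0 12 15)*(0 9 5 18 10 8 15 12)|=6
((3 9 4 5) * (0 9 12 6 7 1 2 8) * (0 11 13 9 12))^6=((0 12 6 7 1 2 8 11 13 9 4 5 3))^6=(0 8 3 2 5 1 4 7 9 6 13 12 11)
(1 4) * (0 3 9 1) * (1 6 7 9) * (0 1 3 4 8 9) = (0 4 1 8 9 6 7) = [4, 8, 2, 3, 1, 5, 7, 0, 9, 6]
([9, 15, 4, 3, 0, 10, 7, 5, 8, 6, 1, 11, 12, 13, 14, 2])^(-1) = (0 4 2 15 1 10 5 7 6 9)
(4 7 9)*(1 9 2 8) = (1 9 4 7 2 8) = [0, 9, 8, 3, 7, 5, 6, 2, 1, 4]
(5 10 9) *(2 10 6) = [0, 1, 10, 3, 4, 6, 2, 7, 8, 5, 9] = (2 10 9 5 6)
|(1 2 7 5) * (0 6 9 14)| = 4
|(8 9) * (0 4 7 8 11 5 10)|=|(0 4 7 8 9 11 5 10)|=8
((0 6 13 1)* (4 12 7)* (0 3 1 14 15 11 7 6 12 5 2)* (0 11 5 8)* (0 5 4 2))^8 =((0 12 6 13 14 15 4 8 5)(1 3)(2 11 7))^8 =(0 5 8 4 15 14 13 6 12)(2 7 11)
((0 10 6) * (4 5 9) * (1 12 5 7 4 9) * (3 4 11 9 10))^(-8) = ((0 3 4 7 11 9 10 6)(1 12 5))^(-8) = (1 12 5)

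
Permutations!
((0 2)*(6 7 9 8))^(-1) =(0 2)(6 8 9 7)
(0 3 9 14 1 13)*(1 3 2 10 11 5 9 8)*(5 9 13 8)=[2, 8, 10, 5, 4, 13, 6, 7, 1, 14, 11, 9, 12, 0, 3]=(0 2 10 11 9 14 3 5 13)(1 8)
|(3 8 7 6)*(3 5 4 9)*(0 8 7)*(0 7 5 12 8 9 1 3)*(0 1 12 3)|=21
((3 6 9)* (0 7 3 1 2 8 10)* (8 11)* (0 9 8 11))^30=((11)(0 7 3 6 8 10 9 1 2))^30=(11)(0 6 9)(1 7 8)(2 3 10)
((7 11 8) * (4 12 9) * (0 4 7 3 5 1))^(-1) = ((0 4 12 9 7 11 8 3 5 1))^(-1) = (0 1 5 3 8 11 7 9 12 4)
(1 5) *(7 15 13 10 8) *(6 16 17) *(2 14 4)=(1 5)(2 14 4)(6 16 17)(7 15 13 10 8)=[0, 5, 14, 3, 2, 1, 16, 15, 7, 9, 8, 11, 12, 10, 4, 13, 17, 6]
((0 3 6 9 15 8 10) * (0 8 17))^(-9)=(0 9)(3 15)(6 17)(8 10)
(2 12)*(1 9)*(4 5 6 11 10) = (1 9)(2 12)(4 5 6 11 10) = [0, 9, 12, 3, 5, 6, 11, 7, 8, 1, 4, 10, 2]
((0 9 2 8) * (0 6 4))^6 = ((0 9 2 8 6 4))^6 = (9)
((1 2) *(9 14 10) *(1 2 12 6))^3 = (14)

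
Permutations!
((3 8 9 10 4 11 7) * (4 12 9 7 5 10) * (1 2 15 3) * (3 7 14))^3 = (1 7 15 2)(4 10)(5 9)(11 12)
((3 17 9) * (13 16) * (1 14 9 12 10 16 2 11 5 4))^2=((1 14 9 3 17 12 10 16 13 2 11 5 4))^2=(1 9 17 10 13 11 4 14 3 12 16 2 5)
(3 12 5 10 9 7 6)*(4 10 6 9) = (3 12 5 6)(4 10)(7 9) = [0, 1, 2, 12, 10, 6, 3, 9, 8, 7, 4, 11, 5]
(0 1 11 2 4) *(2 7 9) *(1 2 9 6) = (0 2 4)(1 11 7 6) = [2, 11, 4, 3, 0, 5, 1, 6, 8, 9, 10, 7]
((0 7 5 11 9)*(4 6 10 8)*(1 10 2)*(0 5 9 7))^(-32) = (11)(1 6 8)(2 4 10)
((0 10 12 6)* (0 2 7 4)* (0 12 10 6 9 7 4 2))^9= ((0 6)(2 4 12 9 7))^9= (0 6)(2 7 9 12 4)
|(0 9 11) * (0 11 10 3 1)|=5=|(11)(0 9 10 3 1)|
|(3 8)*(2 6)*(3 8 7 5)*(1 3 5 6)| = 5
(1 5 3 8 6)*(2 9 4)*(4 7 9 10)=(1 5 3 8 6)(2 10 4)(7 9)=[0, 5, 10, 8, 2, 3, 1, 9, 6, 7, 4]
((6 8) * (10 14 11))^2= (10 11 14)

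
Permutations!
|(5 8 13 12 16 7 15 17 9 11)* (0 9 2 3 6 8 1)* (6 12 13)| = 70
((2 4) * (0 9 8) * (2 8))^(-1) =(0 8 4 2 9)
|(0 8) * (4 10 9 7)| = |(0 8)(4 10 9 7)| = 4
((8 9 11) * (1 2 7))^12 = ((1 2 7)(8 9 11))^12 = (11)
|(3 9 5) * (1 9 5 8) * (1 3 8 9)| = |(9)(3 5 8)| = 3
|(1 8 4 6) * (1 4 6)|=4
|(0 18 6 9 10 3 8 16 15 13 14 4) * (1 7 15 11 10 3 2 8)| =55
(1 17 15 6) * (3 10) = (1 17 15 6)(3 10) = [0, 17, 2, 10, 4, 5, 1, 7, 8, 9, 3, 11, 12, 13, 14, 6, 16, 15]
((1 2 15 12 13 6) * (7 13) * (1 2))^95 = ((2 15 12 7 13 6))^95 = (2 6 13 7 12 15)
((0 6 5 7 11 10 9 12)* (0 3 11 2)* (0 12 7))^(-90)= (2 12 3 11 10 9 7)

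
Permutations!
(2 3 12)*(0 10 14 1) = (0 10 14 1)(2 3 12) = [10, 0, 3, 12, 4, 5, 6, 7, 8, 9, 14, 11, 2, 13, 1]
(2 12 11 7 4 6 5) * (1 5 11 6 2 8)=[0, 5, 12, 3, 2, 8, 11, 4, 1, 9, 10, 7, 6]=(1 5 8)(2 12 6 11 7 4)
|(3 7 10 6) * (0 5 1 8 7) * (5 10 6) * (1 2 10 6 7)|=|(0 6 3)(1 8)(2 10 5)|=6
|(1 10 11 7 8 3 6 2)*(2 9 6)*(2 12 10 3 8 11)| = 10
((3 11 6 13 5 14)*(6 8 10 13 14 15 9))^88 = ((3 11 8 10 13 5 15 9 6 14))^88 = (3 6 15 13 8)(5 10 11 14 9)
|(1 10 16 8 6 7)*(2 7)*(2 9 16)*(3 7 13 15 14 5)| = 36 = |(1 10 2 13 15 14 5 3 7)(6 9 16 8)|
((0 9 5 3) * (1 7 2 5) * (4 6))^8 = (0 9 1 7 2 5 3)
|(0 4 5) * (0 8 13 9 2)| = |(0 4 5 8 13 9 2)| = 7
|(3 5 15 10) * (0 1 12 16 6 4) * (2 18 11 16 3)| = 13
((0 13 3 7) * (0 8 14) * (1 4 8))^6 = (0 8 1 3)(4 7 13 14)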